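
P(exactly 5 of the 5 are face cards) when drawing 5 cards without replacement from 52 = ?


Hypergeometric: P(X=5) = C(12,5)·C(40,0) / C(52,5)
= 792 × 1 / 2598960
= 792/2598960 = 0.0003

P = 0.0003


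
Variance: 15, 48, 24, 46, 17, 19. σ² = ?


Mean = 28.1667
Squared deviations: 173.3611, 393.3611, 17.3611, 318.0278, 124.6944, 84.0278
Sum = 1110.8333
Variance = 1110.8333/6 = 185.1389

Variance = 185.1389


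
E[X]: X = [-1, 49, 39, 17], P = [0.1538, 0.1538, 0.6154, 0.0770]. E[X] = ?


E[X] = -1*0.1538 + 49*0.1538 + 39*0.6154 + 17*0.0770
= -0.1538 + 7.5362 + 24.0006 + 1.3090
= 32.6920

E[X] = 32.6920


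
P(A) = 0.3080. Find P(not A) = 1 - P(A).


P(not A) = 1 - 0.3080 = 0.6920

P(not A) = 0.6920


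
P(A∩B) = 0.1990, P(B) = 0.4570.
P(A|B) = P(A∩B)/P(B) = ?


P(A|B) = 0.1990/0.4570 = 0.4354

P(A|B) = 0.4354


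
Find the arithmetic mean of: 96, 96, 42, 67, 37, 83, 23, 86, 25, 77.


Sum = 96 + 96 + 42 + 67 + 37 + 83 + 23 + 86 + 25 + 77 = 632
n = 10
Mean = 632/10 = 63.2000

Mean = 63.2000


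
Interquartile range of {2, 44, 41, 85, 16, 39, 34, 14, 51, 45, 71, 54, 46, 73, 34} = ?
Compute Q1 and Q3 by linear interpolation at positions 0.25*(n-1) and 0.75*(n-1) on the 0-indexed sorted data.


Sorted: 2, 14, 16, 34, 34, 39, 41, 44, 45, 46, 51, 54, 71, 73, 85
Q1 (25th %ile) = 34.0000
Q3 (75th %ile) = 52.5000
IQR = 52.5000 - 34.0000 = 18.5000

IQR = 18.5000


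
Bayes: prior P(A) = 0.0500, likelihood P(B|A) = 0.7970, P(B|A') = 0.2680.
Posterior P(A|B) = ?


P(B) = P(B|A)*P(A) + P(B|A')*P(A')
= 0.7970*0.0500 + 0.2680*0.9500
= 0.039850 + 0.254600 = 0.294450
P(A|B) = 0.039850/0.294450 = 0.1353

P(A|B) = 0.1353


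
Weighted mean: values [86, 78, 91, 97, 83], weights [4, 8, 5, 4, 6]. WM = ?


Numerator = 86*4 + 78*8 + 91*5 + 97*4 + 83*6 = 2309
Denominator = 4 + 8 + 5 + 4 + 6 = 27
WM = 2309/27 = 85.5185

WM = 85.5185


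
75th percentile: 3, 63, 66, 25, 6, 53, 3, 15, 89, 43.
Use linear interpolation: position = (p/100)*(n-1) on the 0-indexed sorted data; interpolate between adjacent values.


Sorted: 3, 3, 6, 15, 25, 43, 53, 63, 66, 89
n = 10
Index = 75/100 * 9 = 6.7500
Lower = data[6] = 53, Upper = data[7] = 63
P75 = 53 + 0.7500*(10) = 60.5000

P75 = 60.5000


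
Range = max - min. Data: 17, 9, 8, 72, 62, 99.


Max = 99, Min = 8
Range = 99 - 8 = 91

Range = 91


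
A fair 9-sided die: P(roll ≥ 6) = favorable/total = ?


Favorable outcomes (roll ≥ 6): 4
Total outcomes = 9
P = 4/9 = 0.4444

P = 0.4444


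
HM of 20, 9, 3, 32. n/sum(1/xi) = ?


Sum of reciprocals = 1/20 + 1/9 + 1/3 + 1/32 = 0.525694
HM = 4/0.525694 = 7.6090

HM = 7.6090


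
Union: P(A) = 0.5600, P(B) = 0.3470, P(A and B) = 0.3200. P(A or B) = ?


P(A∪B) = 0.5600 + 0.3470 - 0.3200
= 0.9070 - 0.3200
= 0.5870

P(A∪B) = 0.5870


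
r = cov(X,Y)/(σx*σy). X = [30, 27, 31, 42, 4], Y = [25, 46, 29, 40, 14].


Mean X = 26.8000, Mean Y = 30.8000
SD X = 12.480385, SD Y = 11.267653
Cov = 99.960000
r = 99.960000/(12.480385*11.267653) = 0.7108

r = 0.7108


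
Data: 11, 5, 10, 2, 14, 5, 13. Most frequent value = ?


Frequencies: 2:1, 5:2, 10:1, 11:1, 13:1, 14:1
Max frequency = 2
Mode = 5

Mode = 5


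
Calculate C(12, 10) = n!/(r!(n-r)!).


C(12,10) = 12!/(10! × 2!)
= 479001600/(3628800 × 2)
= 66

C(12,10) = 66


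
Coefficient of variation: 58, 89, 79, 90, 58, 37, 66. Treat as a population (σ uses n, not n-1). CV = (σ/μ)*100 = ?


Mean = 68.1429
SD = 17.7718
CV = (17.7718/68.1429)*100 = 26.0802%

CV = 26.0802%


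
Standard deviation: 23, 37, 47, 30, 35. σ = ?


Mean = 34.4000
Variance = 63.0400
SD = sqrt(63.0400) = 7.9398

SD = 7.9398


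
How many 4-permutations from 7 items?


P(7,4) = 7!/3!
= 5040/6
= 840

P(7,4) = 840


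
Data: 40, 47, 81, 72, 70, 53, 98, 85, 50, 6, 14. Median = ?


Sorted: 6, 14, 40, 47, 50, 53, 70, 72, 81, 85, 98
n = 11 (odd)
Middle value = 53

Median = 53


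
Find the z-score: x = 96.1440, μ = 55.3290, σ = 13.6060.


z = (96.1440 - 55.3290)/13.6060
= 40.8150/13.6060
= 2.9998

z = 2.9998


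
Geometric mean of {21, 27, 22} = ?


Product = 21 × 27 × 22 = 12474
GM = 12474^(1/3) = 23.1918

GM = 23.1918


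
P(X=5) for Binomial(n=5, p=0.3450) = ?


C(5,5) = 1
p^5 = 0.004888
(1-p)^0 = 1.000000
P = 1 * 0.004888 * 1.000000 = 0.0049

P(X=5) = 0.0049


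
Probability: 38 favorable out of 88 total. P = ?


P = 38/88 = 0.4318

P = 0.4318


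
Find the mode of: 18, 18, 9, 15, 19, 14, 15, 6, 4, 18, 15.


Frequencies: 4:1, 6:1, 9:1, 14:1, 15:3, 18:3, 19:1
Max frequency = 3
Mode = 15, 18

Mode = 15, 18


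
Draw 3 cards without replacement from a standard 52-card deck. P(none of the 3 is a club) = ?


P(no clubs) = (39/52) × (38/51) × (37/50)
= 0.4135

P = 0.4135


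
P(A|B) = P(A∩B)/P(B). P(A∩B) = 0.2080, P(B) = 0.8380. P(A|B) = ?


P(A|B) = 0.2080/0.8380 = 0.2482

P(A|B) = 0.2482


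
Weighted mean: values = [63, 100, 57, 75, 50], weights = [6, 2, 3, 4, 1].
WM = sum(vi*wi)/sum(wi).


Numerator = 63*6 + 100*2 + 57*3 + 75*4 + 50*1 = 1099
Denominator = 6 + 2 + 3 + 4 + 1 = 16
WM = 1099/16 = 68.6875

WM = 68.6875


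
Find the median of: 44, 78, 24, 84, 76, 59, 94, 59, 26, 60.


Sorted: 24, 26, 44, 59, 59, 60, 76, 78, 84, 94
n = 10 (even)
Middle values: 59 and 60
Median = (59+60)/2 = 59.5000

Median = 59.5000


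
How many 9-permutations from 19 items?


P(19,9) = 19!/10!
= 121645100408832000/3628800
= 33522128640

P(19,9) = 33522128640


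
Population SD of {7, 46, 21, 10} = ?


Mean = 21.0000
Variance = 235.5000
SD = sqrt(235.5000) = 15.3460

SD = 15.3460


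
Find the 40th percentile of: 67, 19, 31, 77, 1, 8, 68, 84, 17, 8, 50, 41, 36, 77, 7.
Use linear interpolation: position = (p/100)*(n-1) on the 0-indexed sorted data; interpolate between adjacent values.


Sorted: 1, 7, 8, 8, 17, 19, 31, 36, 41, 50, 67, 68, 77, 77, 84
n = 15
Index = 40/100 * 14 = 5.6000
Lower = data[5] = 19, Upper = data[6] = 31
P40 = 19 + 0.6000*(12) = 26.2000

P40 = 26.2000


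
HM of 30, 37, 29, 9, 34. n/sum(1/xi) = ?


Sum of reciprocals = 1/30 + 1/37 + 1/29 + 1/9 + 1/34 = 0.235366
HM = 5/0.235366 = 21.2435

HM = 21.2435


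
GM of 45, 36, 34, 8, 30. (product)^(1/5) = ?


Product = 45 × 36 × 34 × 8 × 30 = 13219200
GM = 13219200^(1/5) = 26.5608

GM = 26.5608


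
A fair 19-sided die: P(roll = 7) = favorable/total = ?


Favorable outcomes (roll = 7): 1
Total outcomes = 19
P = 1/19 = 0.0526

P = 0.0526


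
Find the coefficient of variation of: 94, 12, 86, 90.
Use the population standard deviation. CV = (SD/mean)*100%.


Mean = 70.5000
SD = 33.8932
CV = (33.8932/70.5000)*100 = 48.0755%

CV = 48.0755%


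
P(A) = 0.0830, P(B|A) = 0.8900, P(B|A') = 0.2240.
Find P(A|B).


P(B) = P(B|A)*P(A) + P(B|A')*P(A')
= 0.8900*0.0830 + 0.2240*0.9170
= 0.073870 + 0.205408 = 0.279278
P(A|B) = 0.073870/0.279278 = 0.2645

P(A|B) = 0.2645


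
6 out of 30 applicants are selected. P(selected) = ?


P = 6/30 = 0.2000

P = 0.2000


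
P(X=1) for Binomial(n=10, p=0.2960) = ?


C(10,1) = 10
p^1 = 0.296000
(1-p)^9 = 0.042477
P = 10 * 0.296000 * 0.042477 = 0.1257

P(X=1) = 0.1257


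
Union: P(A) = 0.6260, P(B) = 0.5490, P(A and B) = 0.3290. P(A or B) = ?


P(A∪B) = 0.6260 + 0.5490 - 0.3290
= 1.1750 - 0.3290
= 0.8460

P(A∪B) = 0.8460


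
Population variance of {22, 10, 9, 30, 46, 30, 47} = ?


Mean = 27.7143
Squared deviations: 32.6531, 313.7959, 350.2245, 5.2245, 334.3673, 5.2245, 371.9388
Sum = 1413.4286
Variance = 1413.4286/7 = 201.9184

Variance = 201.9184


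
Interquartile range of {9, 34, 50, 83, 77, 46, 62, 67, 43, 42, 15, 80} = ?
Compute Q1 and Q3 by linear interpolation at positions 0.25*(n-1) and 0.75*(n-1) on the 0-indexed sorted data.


Sorted: 9, 15, 34, 42, 43, 46, 50, 62, 67, 77, 80, 83
Q1 (25th %ile) = 40.0000
Q3 (75th %ile) = 69.5000
IQR = 69.5000 - 40.0000 = 29.5000

IQR = 29.5000


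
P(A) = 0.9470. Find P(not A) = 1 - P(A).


P(not A) = 1 - 0.9470 = 0.0530

P(not A) = 0.0530


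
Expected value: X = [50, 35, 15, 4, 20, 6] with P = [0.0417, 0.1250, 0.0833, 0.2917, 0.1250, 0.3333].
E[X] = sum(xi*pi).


E[X] = 50*0.0417 + 35*0.1250 + 15*0.0833 + 4*0.2917 + 20*0.1250 + 6*0.3333
= 2.0850 + 4.3750 + 1.2495 + 1.1668 + 2.5000 + 1.9998
= 13.3761

E[X] = 13.3761


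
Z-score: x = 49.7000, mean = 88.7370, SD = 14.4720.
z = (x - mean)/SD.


z = (49.7000 - 88.7370)/14.4720
= -39.0370/14.4720
= -2.6974

z = -2.6974


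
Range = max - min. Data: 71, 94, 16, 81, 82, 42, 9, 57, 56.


Max = 94, Min = 9
Range = 94 - 9 = 85

Range = 85


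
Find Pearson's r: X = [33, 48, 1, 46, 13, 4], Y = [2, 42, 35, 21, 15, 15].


Mean X = 24.1667, Mean Y = 21.6667
SD X = 19.108608, SD Y = 13.337499
Cov = 32.722222
r = 32.722222/(19.108608*13.337499) = 0.1284

r = 0.1284


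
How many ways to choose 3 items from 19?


C(19,3) = 19!/(3! × 16!)
= 121645100408832000/(6 × 20922789888000)
= 969

C(19,3) = 969


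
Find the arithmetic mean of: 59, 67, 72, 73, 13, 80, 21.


Sum = 59 + 67 + 72 + 73 + 13 + 80 + 21 = 385
n = 7
Mean = 385/7 = 55.0000

Mean = 55.0000


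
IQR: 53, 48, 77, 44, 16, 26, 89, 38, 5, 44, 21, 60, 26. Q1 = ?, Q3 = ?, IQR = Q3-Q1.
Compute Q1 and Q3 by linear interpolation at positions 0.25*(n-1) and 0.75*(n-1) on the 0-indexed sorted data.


Sorted: 5, 16, 21, 26, 26, 38, 44, 44, 48, 53, 60, 77, 89
Q1 (25th %ile) = 26.0000
Q3 (75th %ile) = 53.0000
IQR = 53.0000 - 26.0000 = 27.0000

IQR = 27.0000


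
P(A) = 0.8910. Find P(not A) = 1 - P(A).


P(not A) = 1 - 0.8910 = 0.1090

P(not A) = 0.1090


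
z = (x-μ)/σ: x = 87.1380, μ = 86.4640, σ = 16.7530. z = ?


z = (87.1380 - 86.4640)/16.7530
= 0.6740/16.7530
= 0.0402

z = 0.0402


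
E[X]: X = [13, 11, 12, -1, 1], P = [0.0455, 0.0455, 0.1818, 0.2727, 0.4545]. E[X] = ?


E[X] = 13*0.0455 + 11*0.0455 + 12*0.1818 - 1*0.2727 + 1*0.4545
= 0.5915 + 0.5005 + 2.1816 - 0.2727 + 0.4545
= 3.4554

E[X] = 3.4554


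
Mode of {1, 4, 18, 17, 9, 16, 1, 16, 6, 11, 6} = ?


Frequencies: 1:2, 4:1, 6:2, 9:1, 11:1, 16:2, 17:1, 18:1
Max frequency = 2
Mode = 1, 6, 16

Mode = 1, 6, 16


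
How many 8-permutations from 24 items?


P(24,8) = 24!/16!
= 620448401733239439360000/20922789888000
= 29654190720

P(24,8) = 29654190720


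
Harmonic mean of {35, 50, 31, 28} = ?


Sum of reciprocals = 1/35 + 1/50 + 1/31 + 1/28 = 0.116544
HM = 4/0.116544 = 34.3219

HM = 34.3219


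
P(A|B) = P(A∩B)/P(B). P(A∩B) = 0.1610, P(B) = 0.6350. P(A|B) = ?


P(A|B) = 0.1610/0.6350 = 0.2535

P(A|B) = 0.2535


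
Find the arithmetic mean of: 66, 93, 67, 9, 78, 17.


Sum = 66 + 93 + 67 + 9 + 78 + 17 = 330
n = 6
Mean = 330/6 = 55.0000

Mean = 55.0000


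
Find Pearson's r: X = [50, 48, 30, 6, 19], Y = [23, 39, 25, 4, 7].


Mean X = 30.6000, Mean Y = 19.6000
SD X = 16.847552, SD Y = 12.800000
Cov = 186.040000
r = 186.040000/(16.847552*12.800000) = 0.8627

r = 0.8627


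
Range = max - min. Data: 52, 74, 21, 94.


Max = 94, Min = 21
Range = 94 - 21 = 73

Range = 73


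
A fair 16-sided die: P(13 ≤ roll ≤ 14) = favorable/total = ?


Favorable outcomes (13 ≤ roll ≤ 14): 2
Total outcomes = 16
P = 2/16 = 0.1250

P = 0.1250


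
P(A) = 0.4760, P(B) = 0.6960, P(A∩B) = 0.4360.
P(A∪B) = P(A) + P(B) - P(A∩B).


P(A∪B) = 0.4760 + 0.6960 - 0.4360
= 1.1720 - 0.4360
= 0.7360

P(A∪B) = 0.7360


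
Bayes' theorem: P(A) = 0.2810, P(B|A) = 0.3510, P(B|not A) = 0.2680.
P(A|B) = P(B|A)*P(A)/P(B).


P(B) = P(B|A)*P(A) + P(B|A')*P(A')
= 0.3510*0.2810 + 0.2680*0.7190
= 0.098631 + 0.192692 = 0.291323
P(A|B) = 0.098631/0.291323 = 0.3386

P(A|B) = 0.3386


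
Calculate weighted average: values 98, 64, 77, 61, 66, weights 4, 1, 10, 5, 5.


Numerator = 98*4 + 64*1 + 77*10 + 61*5 + 66*5 = 1861
Denominator = 4 + 1 + 10 + 5 + 5 = 25
WM = 1861/25 = 74.4400

WM = 74.4400


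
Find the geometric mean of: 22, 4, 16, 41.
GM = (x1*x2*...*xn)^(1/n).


Product = 22 × 4 × 16 × 41 = 57728
GM = 57728^(1/4) = 15.5005

GM = 15.5005


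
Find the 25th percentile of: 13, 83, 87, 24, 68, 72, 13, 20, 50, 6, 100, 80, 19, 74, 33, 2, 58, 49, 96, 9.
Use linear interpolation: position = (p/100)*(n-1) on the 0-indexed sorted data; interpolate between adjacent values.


Sorted: 2, 6, 9, 13, 13, 19, 20, 24, 33, 49, 50, 58, 68, 72, 74, 80, 83, 87, 96, 100
n = 20
Index = 25/100 * 19 = 4.7500
Lower = data[4] = 13, Upper = data[5] = 19
P25 = 13 + 0.7500*(6) = 17.5000

P25 = 17.5000


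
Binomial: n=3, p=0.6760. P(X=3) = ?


C(3,3) = 1
p^3 = 0.308916
(1-p)^0 = 1.000000
P = 1 * 0.308916 * 1.000000 = 0.3089

P(X=3) = 0.3089


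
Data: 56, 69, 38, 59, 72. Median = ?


Sorted: 38, 56, 59, 69, 72
n = 5 (odd)
Middle value = 59

Median = 59


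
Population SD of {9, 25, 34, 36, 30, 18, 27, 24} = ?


Mean = 25.3750
Variance = 66.9844
SD = sqrt(66.9844) = 8.1844

SD = 8.1844


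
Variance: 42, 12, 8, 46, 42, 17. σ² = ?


Mean = 27.8333
Squared deviations: 200.6944, 250.6944, 393.3611, 330.0278, 200.6944, 117.3611
Sum = 1492.8333
Variance = 1492.8333/6 = 248.8056

Variance = 248.8056


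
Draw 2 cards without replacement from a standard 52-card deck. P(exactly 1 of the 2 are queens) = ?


Hypergeometric: P(X=1) = C(4,1)·C(48,1) / C(52,2)
= 4 × 48 / 1326
= 192/1326 = 0.1448

P = 0.1448


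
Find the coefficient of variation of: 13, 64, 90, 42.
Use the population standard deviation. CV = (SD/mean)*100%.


Mean = 52.2500
SD = 28.3229
CV = (28.3229/52.2500)*100 = 54.2065%

CV = 54.2065%


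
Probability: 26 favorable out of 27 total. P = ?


P = 26/27 = 0.9630

P = 0.9630


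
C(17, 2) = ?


C(17,2) = 17!/(2! × 15!)
= 355687428096000/(2 × 1307674368000)
= 136

C(17,2) = 136


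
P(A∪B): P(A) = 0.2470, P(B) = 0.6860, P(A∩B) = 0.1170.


P(A∪B) = 0.2470 + 0.6860 - 0.1170
= 0.9330 - 0.1170
= 0.8160

P(A∪B) = 0.8160


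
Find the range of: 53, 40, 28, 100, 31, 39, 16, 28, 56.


Max = 100, Min = 16
Range = 100 - 16 = 84

Range = 84


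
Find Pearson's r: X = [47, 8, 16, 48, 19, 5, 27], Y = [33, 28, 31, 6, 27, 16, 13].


Mean X = 24.2857, Mean Y = 22.0000
SD X = 16.121984, SD Y = 9.531901
Cov = -33.857143
r = -33.857143/(16.121984*9.531901) = -0.2203

r = -0.2203


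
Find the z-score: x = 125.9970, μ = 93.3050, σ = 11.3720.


z = (125.9970 - 93.3050)/11.3720
= 32.6920/11.3720
= 2.8748

z = 2.8748


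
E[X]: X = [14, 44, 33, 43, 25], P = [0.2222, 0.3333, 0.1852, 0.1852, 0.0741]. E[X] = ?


E[X] = 14*0.2222 + 44*0.3333 + 33*0.1852 + 43*0.1852 + 25*0.0741
= 3.1108 + 14.6652 + 6.1116 + 7.9636 + 1.8525
= 33.7037

E[X] = 33.7037


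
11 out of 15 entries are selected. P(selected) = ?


P = 11/15 = 0.7333

P = 0.7333


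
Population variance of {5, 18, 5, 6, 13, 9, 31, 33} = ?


Mean = 15.0000
Squared deviations: 100.0000, 9.0000, 100.0000, 81.0000, 4.0000, 36.0000, 256.0000, 324.0000
Sum = 910.0000
Variance = 910.0000/8 = 113.7500

Variance = 113.7500


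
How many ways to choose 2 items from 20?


C(20,2) = 20!/(2! × 18!)
= 2432902008176640000/(2 × 6402373705728000)
= 190

C(20,2) = 190


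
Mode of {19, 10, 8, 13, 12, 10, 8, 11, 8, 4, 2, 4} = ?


Frequencies: 2:1, 4:2, 8:3, 10:2, 11:1, 12:1, 13:1, 19:1
Max frequency = 3
Mode = 8

Mode = 8


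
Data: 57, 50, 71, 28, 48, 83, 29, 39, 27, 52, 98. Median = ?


Sorted: 27, 28, 29, 39, 48, 50, 52, 57, 71, 83, 98
n = 11 (odd)
Middle value = 50

Median = 50


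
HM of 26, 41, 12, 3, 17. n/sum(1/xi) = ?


Sum of reciprocals = 1/26 + 1/41 + 1/12 + 1/3 + 1/17 = 0.538342
HM = 5/0.538342 = 9.2878

HM = 9.2878


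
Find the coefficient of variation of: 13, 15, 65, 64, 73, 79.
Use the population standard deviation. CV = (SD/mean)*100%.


Mean = 51.5000
SD = 26.9923
CV = (26.9923/51.5000)*100 = 52.4122%

CV = 52.4122%


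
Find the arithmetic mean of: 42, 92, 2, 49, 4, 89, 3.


Sum = 42 + 92 + 2 + 49 + 4 + 89 + 3 = 281
n = 7
Mean = 281/7 = 40.1429

Mean = 40.1429


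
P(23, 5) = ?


P(23,5) = 23!/18!
= 25852016738884976640000/6402373705728000
= 4037880

P(23,5) = 4037880


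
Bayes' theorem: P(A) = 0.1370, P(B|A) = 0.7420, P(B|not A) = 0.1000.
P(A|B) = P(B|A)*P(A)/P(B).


P(B) = P(B|A)*P(A) + P(B|A')*P(A')
= 0.7420*0.1370 + 0.1000*0.8630
= 0.101654 + 0.086300 = 0.187954
P(A|B) = 0.101654/0.187954 = 0.5408

P(A|B) = 0.5408


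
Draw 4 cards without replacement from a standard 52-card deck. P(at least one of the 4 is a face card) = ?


P(at least one) = 1 - P(none)
P(none) = (40/52) × (39/51) × (38/50) × (37/49) = 0.337575
P(at least one) = 1 - 0.337575 = 0.6624

P = 0.6624


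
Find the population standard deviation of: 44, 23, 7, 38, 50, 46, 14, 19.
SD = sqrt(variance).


Mean = 30.1250
Variance = 233.8594
SD = sqrt(233.8594) = 15.2925

SD = 15.2925


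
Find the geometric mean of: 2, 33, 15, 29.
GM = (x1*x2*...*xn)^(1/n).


Product = 2 × 33 × 15 × 29 = 28710
GM = 28710^(1/4) = 13.0169

GM = 13.0169


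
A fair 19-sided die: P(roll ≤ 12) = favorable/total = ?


Favorable outcomes (roll ≤ 12): 12
Total outcomes = 19
P = 12/19 = 0.6316

P = 0.6316


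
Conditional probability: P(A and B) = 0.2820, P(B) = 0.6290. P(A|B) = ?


P(A|B) = 0.2820/0.6290 = 0.4483

P(A|B) = 0.4483


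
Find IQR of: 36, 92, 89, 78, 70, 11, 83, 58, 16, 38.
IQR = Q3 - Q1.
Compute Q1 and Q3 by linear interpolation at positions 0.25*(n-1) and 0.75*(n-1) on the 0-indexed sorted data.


Sorted: 11, 16, 36, 38, 58, 70, 78, 83, 89, 92
Q1 (25th %ile) = 36.5000
Q3 (75th %ile) = 81.7500
IQR = 81.7500 - 36.5000 = 45.2500

IQR = 45.2500


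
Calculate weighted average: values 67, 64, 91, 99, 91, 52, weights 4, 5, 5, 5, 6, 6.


Numerator = 67*4 + 64*5 + 91*5 + 99*5 + 91*6 + 52*6 = 2396
Denominator = 4 + 5 + 5 + 5 + 6 + 6 = 31
WM = 2396/31 = 77.2903

WM = 77.2903


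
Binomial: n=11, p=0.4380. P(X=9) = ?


C(11,9) = 55
p^9 = 0.000593
(1-p)^2 = 0.315844
P = 55 * 0.000593 * 0.315844 = 0.0103

P(X=9) = 0.0103


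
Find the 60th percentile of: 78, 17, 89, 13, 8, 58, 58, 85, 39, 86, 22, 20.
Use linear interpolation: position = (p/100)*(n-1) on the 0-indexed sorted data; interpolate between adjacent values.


Sorted: 8, 13, 17, 20, 22, 39, 58, 58, 78, 85, 86, 89
n = 12
Index = 60/100 * 11 = 6.6000
Lower = data[6] = 58, Upper = data[7] = 58
P60 = 58 + 0.6000*(0) = 58.0000

P60 = 58.0000


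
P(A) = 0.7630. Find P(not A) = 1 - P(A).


P(not A) = 1 - 0.7630 = 0.2370

P(not A) = 0.2370


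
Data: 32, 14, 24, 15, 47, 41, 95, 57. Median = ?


Sorted: 14, 15, 24, 32, 41, 47, 57, 95
n = 8 (even)
Middle values: 32 and 41
Median = (32+41)/2 = 36.5000

Median = 36.5000


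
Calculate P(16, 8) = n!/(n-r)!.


P(16,8) = 16!/8!
= 20922789888000/40320
= 518918400

P(16,8) = 518918400


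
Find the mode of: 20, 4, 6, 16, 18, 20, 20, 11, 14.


Frequencies: 4:1, 6:1, 11:1, 14:1, 16:1, 18:1, 20:3
Max frequency = 3
Mode = 20

Mode = 20


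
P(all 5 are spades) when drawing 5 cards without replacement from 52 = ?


P(all spades) = (13/52) × (12/51) × (11/50) × (10/49) × (9/48)
= 0.0005

P = 0.0005


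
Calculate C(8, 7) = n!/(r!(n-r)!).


C(8,7) = 8!/(7! × 1!)
= 40320/(5040 × 1)
= 8

C(8,7) = 8


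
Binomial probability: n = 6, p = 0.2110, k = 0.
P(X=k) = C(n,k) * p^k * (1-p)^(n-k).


C(6,0) = 1
p^0 = 1.000000
(1-p)^6 = 0.241247
P = 1 * 1.000000 * 0.241247 = 0.2412

P(X=0) = 0.2412


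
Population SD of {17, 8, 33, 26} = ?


Mean = 21.0000
Variance = 88.5000
SD = sqrt(88.5000) = 9.4074

SD = 9.4074


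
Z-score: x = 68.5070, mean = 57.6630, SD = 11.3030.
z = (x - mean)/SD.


z = (68.5070 - 57.6630)/11.3030
= 10.8440/11.3030
= 0.9594

z = 0.9594


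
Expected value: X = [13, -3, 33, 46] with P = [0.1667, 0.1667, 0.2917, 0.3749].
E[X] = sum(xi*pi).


E[X] = 13*0.1667 - 3*0.1667 + 33*0.2917 + 46*0.3749
= 2.1671 - 0.5001 + 9.6261 + 17.2454
= 28.5385

E[X] = 28.5385


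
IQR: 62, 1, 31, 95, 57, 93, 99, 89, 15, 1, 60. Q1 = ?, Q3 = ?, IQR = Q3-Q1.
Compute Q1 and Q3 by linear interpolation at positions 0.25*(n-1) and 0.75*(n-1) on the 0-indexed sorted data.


Sorted: 1, 1, 15, 31, 57, 60, 62, 89, 93, 95, 99
Q1 (25th %ile) = 23.0000
Q3 (75th %ile) = 91.0000
IQR = 91.0000 - 23.0000 = 68.0000

IQR = 68.0000


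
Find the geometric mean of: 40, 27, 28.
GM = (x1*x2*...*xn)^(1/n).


Product = 40 × 27 × 28 = 30240
GM = 30240^(1/3) = 31.1550

GM = 31.1550


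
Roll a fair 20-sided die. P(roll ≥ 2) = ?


Favorable outcomes (roll ≥ 2): 19
Total outcomes = 20
P = 19/20 = 0.9500

P = 0.9500


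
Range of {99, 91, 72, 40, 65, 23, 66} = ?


Max = 99, Min = 23
Range = 99 - 23 = 76

Range = 76


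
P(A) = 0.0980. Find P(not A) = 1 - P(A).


P(not A) = 1 - 0.0980 = 0.9020

P(not A) = 0.9020


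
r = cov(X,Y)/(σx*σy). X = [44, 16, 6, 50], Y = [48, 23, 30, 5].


Mean X = 29.0000, Mean Y = 26.5000
SD X = 18.466185, SD Y = 15.402922
Cov = -41.000000
r = -41.000000/(18.466185*15.402922) = -0.1441

r = -0.1441


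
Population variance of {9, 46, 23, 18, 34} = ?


Mean = 26.0000
Squared deviations: 289.0000, 400.0000, 9.0000, 64.0000, 64.0000
Sum = 826.0000
Variance = 826.0000/5 = 165.2000

Variance = 165.2000


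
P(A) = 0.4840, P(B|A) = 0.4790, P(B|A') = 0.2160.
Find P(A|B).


P(B) = P(B|A)*P(A) + P(B|A')*P(A')
= 0.4790*0.4840 + 0.2160*0.5160
= 0.231836 + 0.111456 = 0.343292
P(A|B) = 0.231836/0.343292 = 0.6753

P(A|B) = 0.6753


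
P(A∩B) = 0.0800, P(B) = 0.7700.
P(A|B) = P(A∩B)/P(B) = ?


P(A|B) = 0.0800/0.7700 = 0.1039

P(A|B) = 0.1039


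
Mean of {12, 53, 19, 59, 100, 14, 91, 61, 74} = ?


Sum = 12 + 53 + 19 + 59 + 100 + 14 + 91 + 61 + 74 = 483
n = 9
Mean = 483/9 = 53.6667

Mean = 53.6667


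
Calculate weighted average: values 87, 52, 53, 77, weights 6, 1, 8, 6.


Numerator = 87*6 + 52*1 + 53*8 + 77*6 = 1460
Denominator = 6 + 1 + 8 + 6 = 21
WM = 1460/21 = 69.5238

WM = 69.5238


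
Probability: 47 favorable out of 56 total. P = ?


P = 47/56 = 0.8393

P = 0.8393


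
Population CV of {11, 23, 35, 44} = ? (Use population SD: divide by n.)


Mean = 28.2500
SD = 12.4373
CV = (12.4373/28.2500)*100 = 44.0260%

CV = 44.0260%


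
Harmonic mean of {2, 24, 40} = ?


Sum of reciprocals = 1/2 + 1/24 + 1/40 = 0.566667
HM = 3/0.566667 = 5.2941

HM = 5.2941


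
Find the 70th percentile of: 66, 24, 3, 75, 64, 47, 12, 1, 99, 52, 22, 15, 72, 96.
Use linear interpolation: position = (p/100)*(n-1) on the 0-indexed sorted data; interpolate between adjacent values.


Sorted: 1, 3, 12, 15, 22, 24, 47, 52, 64, 66, 72, 75, 96, 99
n = 14
Index = 70/100 * 13 = 9.1000
Lower = data[9] = 66, Upper = data[10] = 72
P70 = 66 + 0.1000*(6) = 66.6000

P70 = 66.6000


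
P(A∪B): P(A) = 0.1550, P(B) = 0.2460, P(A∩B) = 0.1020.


P(A∪B) = 0.1550 + 0.2460 - 0.1020
= 0.4010 - 0.1020
= 0.2990

P(A∪B) = 0.2990


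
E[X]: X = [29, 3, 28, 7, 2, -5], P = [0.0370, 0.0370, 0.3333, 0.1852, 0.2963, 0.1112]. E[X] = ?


E[X] = 29*0.0370 + 3*0.0370 + 28*0.3333 + 7*0.1852 + 2*0.2963 - 5*0.1112
= 1.0730 + 0.1110 + 9.3324 + 1.2964 + 0.5926 - 0.5560
= 11.8494

E[X] = 11.8494


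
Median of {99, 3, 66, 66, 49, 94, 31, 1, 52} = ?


Sorted: 1, 3, 31, 49, 52, 66, 66, 94, 99
n = 9 (odd)
Middle value = 52

Median = 52


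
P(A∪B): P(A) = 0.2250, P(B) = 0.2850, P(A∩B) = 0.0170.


P(A∪B) = 0.2250 + 0.2850 - 0.0170
= 0.5100 - 0.0170
= 0.4930

P(A∪B) = 0.4930


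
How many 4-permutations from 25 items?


P(25,4) = 25!/21!
= 15511210043330985984000000/51090942171709440000
= 303600

P(25,4) = 303600


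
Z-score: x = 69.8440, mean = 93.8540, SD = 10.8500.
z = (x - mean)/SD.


z = (69.8440 - 93.8540)/10.8500
= -24.0100/10.8500
= -2.2129

z = -2.2129


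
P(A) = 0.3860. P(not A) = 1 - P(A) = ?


P(not A) = 1 - 0.3860 = 0.6140

P(not A) = 0.6140


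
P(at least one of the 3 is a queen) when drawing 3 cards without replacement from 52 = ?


P(at least one) = 1 - P(none)
P(none) = (48/52) × (47/51) × (46/50) = 0.782624
P(at least one) = 1 - 0.782624 = 0.2174

P = 0.2174


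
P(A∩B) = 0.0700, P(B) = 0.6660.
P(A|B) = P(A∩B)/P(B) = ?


P(A|B) = 0.0700/0.6660 = 0.1051

P(A|B) = 0.1051


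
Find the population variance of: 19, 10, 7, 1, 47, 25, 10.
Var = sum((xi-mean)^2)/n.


Mean = 17.0000
Squared deviations: 4.0000, 49.0000, 100.0000, 256.0000, 900.0000, 64.0000, 49.0000
Sum = 1422.0000
Variance = 1422.0000/7 = 203.1429

Variance = 203.1429


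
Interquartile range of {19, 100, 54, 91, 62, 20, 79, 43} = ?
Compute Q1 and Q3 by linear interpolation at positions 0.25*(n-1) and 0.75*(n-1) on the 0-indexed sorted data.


Sorted: 19, 20, 43, 54, 62, 79, 91, 100
Q1 (25th %ile) = 37.2500
Q3 (75th %ile) = 82.0000
IQR = 82.0000 - 37.2500 = 44.7500

IQR = 44.7500


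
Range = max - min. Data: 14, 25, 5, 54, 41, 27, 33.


Max = 54, Min = 5
Range = 54 - 5 = 49

Range = 49


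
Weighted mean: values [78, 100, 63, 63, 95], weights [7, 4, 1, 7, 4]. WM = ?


Numerator = 78*7 + 100*4 + 63*1 + 63*7 + 95*4 = 1830
Denominator = 7 + 4 + 1 + 7 + 4 = 23
WM = 1830/23 = 79.5652

WM = 79.5652


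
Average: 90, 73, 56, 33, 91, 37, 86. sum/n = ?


Sum = 90 + 73 + 56 + 33 + 91 + 37 + 86 = 466
n = 7
Mean = 466/7 = 66.5714

Mean = 66.5714


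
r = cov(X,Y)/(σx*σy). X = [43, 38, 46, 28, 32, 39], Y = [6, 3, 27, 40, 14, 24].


Mean X = 37.6667, Mean Y = 19.0000
SD X = 6.128259, SD Y = 12.780193
Cov = -29.333333
r = -29.333333/(6.128259*12.780193) = -0.3745

r = -0.3745


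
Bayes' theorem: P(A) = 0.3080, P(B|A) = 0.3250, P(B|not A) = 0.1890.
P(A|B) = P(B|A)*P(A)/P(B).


P(B) = P(B|A)*P(A) + P(B|A')*P(A')
= 0.3250*0.3080 + 0.1890*0.6920
= 0.100100 + 0.130788 = 0.230888
P(A|B) = 0.100100/0.230888 = 0.4335

P(A|B) = 0.4335


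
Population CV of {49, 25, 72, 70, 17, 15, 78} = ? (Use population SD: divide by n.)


Mean = 46.5714
SD = 25.4270
CV = (25.4270/46.5714)*100 = 54.5978%

CV = 54.5978%


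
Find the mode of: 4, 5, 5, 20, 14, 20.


Frequencies: 4:1, 5:2, 14:1, 20:2
Max frequency = 2
Mode = 5, 20

Mode = 5, 20


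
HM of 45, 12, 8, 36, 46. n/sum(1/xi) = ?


Sum of reciprocals = 1/45 + 1/12 + 1/8 + 1/36 + 1/46 = 0.280072
HM = 5/0.280072 = 17.8525

HM = 17.8525


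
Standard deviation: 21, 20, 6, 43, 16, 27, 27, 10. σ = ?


Mean = 21.2500
Variance = 115.9375
SD = sqrt(115.9375) = 10.7674

SD = 10.7674


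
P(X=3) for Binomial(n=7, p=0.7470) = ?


C(7,3) = 35
p^3 = 0.416833
(1-p)^4 = 0.004097
P = 35 * 0.416833 * 0.004097 = 0.0598

P(X=3) = 0.0598


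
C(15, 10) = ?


C(15,10) = 15!/(10! × 5!)
= 1307674368000/(3628800 × 120)
= 3003

C(15,10) = 3003


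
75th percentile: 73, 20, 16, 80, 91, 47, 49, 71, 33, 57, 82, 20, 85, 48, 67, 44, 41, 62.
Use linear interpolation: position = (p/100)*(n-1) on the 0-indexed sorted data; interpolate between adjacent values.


Sorted: 16, 20, 20, 33, 41, 44, 47, 48, 49, 57, 62, 67, 71, 73, 80, 82, 85, 91
n = 18
Index = 75/100 * 17 = 12.7500
Lower = data[12] = 71, Upper = data[13] = 73
P75 = 71 + 0.7500*(2) = 72.5000

P75 = 72.5000


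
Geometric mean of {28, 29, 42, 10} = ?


Product = 28 × 29 × 42 × 10 = 341040
GM = 341040^(1/4) = 24.1658

GM = 24.1658


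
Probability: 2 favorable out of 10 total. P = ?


P = 2/10 = 0.2000

P = 0.2000


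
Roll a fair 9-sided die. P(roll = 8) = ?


Favorable outcomes (roll = 8): 1
Total outcomes = 9
P = 1/9 = 0.1111

P = 0.1111


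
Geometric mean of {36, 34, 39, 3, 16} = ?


Product = 36 × 34 × 39 × 3 × 16 = 2291328
GM = 2291328^(1/5) = 18.7076

GM = 18.7076


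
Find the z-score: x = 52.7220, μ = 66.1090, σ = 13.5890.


z = (52.7220 - 66.1090)/13.5890
= -13.3870/13.5890
= -0.9851

z = -0.9851


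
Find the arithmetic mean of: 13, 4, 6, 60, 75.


Sum = 13 + 4 + 6 + 60 + 75 = 158
n = 5
Mean = 158/5 = 31.6000

Mean = 31.6000


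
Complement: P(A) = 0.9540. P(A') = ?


P(not A) = 1 - 0.9540 = 0.0460

P(not A) = 0.0460


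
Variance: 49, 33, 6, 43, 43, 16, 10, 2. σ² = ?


Mean = 25.2500
Squared deviations: 564.0625, 60.0625, 370.5625, 315.0625, 315.0625, 85.5625, 232.5625, 540.5625
Sum = 2483.5000
Variance = 2483.5000/8 = 310.4375

Variance = 310.4375


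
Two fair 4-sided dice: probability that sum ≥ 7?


Total outcomes = 4×4 = 16
Favorable (sum ≥ 7): 3
P = 3/16 = 0.1875

P = 0.1875


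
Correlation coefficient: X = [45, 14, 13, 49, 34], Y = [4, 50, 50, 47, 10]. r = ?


Mean X = 31.0000, Mean Y = 32.2000
SD X = 15.112908, SD Y = 20.692027
Cov = -163.600000
r = -163.600000/(15.112908*20.692027) = -0.5232

r = -0.5232


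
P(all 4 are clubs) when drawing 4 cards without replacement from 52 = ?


P(all clubs) = (13/52) × (12/51) × (11/50) × (10/49)
= 0.0026

P = 0.0026


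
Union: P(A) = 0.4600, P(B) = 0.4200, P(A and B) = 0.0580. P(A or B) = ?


P(A∪B) = 0.4600 + 0.4200 - 0.0580
= 0.8800 - 0.0580
= 0.8220

P(A∪B) = 0.8220


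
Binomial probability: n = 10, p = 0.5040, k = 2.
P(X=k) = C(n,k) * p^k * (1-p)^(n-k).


C(10,2) = 45
p^2 = 0.254016
(1-p)^8 = 0.003663
P = 45 * 0.254016 * 0.003663 = 0.0419

P(X=2) = 0.0419


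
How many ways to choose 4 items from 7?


C(7,4) = 7!/(4! × 3!)
= 5040/(24 × 6)
= 35

C(7,4) = 35


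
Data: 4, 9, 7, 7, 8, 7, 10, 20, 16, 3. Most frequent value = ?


Frequencies: 3:1, 4:1, 7:3, 8:1, 9:1, 10:1, 16:1, 20:1
Max frequency = 3
Mode = 7

Mode = 7


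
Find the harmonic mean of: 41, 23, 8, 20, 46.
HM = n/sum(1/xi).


Sum of reciprocals = 1/41 + 1/23 + 1/8 + 1/20 + 1/46 = 0.264608
HM = 5/0.264608 = 18.8959

HM = 18.8959


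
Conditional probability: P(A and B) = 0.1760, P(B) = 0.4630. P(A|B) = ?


P(A|B) = 0.1760/0.4630 = 0.3801

P(A|B) = 0.3801


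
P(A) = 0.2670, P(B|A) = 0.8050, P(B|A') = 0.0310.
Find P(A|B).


P(B) = P(B|A)*P(A) + P(B|A')*P(A')
= 0.8050*0.2670 + 0.0310*0.7330
= 0.214935 + 0.022723 = 0.237658
P(A|B) = 0.214935/0.237658 = 0.9044

P(A|B) = 0.9044


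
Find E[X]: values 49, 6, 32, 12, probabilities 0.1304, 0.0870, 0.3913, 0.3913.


E[X] = 49*0.1304 + 6*0.0870 + 32*0.3913 + 12*0.3913
= 6.3896 + 0.5220 + 12.5216 + 4.6956
= 24.1288

E[X] = 24.1288


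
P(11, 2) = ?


P(11,2) = 11!/9!
= 39916800/362880
= 110

P(11,2) = 110


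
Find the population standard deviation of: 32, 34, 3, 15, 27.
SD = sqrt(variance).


Mean = 22.2000
Variance = 135.7600
SD = sqrt(135.7600) = 11.6516

SD = 11.6516


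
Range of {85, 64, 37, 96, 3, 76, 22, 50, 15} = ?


Max = 96, Min = 3
Range = 96 - 3 = 93

Range = 93


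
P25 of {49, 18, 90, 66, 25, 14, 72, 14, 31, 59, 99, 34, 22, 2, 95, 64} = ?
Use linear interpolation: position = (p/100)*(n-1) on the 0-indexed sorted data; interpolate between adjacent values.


Sorted: 2, 14, 14, 18, 22, 25, 31, 34, 49, 59, 64, 66, 72, 90, 95, 99
n = 16
Index = 25/100 * 15 = 3.7500
Lower = data[3] = 18, Upper = data[4] = 22
P25 = 18 + 0.7500*(4) = 21.0000

P25 = 21.0000


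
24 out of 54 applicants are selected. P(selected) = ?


P = 24/54 = 0.4444

P = 0.4444


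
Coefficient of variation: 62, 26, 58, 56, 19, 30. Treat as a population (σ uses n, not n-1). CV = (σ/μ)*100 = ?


Mean = 41.8333
SD = 17.2280
CV = (17.2280/41.8333)*100 = 41.1826%

CV = 41.1826%


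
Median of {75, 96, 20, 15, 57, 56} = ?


Sorted: 15, 20, 56, 57, 75, 96
n = 6 (even)
Middle values: 56 and 57
Median = (56+57)/2 = 56.5000

Median = 56.5000


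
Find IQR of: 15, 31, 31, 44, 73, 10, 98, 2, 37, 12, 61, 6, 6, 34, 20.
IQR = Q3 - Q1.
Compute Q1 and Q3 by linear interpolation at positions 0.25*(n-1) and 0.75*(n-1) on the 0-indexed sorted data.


Sorted: 2, 6, 6, 10, 12, 15, 20, 31, 31, 34, 37, 44, 61, 73, 98
Q1 (25th %ile) = 11.0000
Q3 (75th %ile) = 40.5000
IQR = 40.5000 - 11.0000 = 29.5000

IQR = 29.5000


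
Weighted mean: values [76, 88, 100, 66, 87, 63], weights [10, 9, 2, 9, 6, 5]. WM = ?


Numerator = 76*10 + 88*9 + 100*2 + 66*9 + 87*6 + 63*5 = 3183
Denominator = 10 + 9 + 2 + 9 + 6 + 5 = 41
WM = 3183/41 = 77.6341

WM = 77.6341


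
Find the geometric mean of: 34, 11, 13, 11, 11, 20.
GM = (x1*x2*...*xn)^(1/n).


Product = 34 × 11 × 13 × 11 × 11 × 20 = 11766040
GM = 11766040^(1/6) = 15.0813

GM = 15.0813


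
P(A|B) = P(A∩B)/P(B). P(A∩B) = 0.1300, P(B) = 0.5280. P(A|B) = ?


P(A|B) = 0.1300/0.5280 = 0.2462

P(A|B) = 0.2462


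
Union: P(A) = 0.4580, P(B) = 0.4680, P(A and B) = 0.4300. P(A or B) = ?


P(A∪B) = 0.4580 + 0.4680 - 0.4300
= 0.9260 - 0.4300
= 0.4960

P(A∪B) = 0.4960


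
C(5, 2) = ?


C(5,2) = 5!/(2! × 3!)
= 120/(2 × 6)
= 10

C(5,2) = 10


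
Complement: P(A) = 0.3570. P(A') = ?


P(not A) = 1 - 0.3570 = 0.6430

P(not A) = 0.6430


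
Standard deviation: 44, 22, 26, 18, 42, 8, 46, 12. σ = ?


Mean = 27.2500
Variance = 195.9375
SD = sqrt(195.9375) = 13.9978

SD = 13.9978


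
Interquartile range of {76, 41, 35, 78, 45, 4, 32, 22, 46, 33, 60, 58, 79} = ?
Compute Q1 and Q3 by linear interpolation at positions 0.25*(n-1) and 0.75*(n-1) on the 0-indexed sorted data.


Sorted: 4, 22, 32, 33, 35, 41, 45, 46, 58, 60, 76, 78, 79
Q1 (25th %ile) = 33.0000
Q3 (75th %ile) = 60.0000
IQR = 60.0000 - 33.0000 = 27.0000

IQR = 27.0000


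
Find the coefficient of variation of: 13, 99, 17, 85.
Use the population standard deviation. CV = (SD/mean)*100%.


Mean = 53.5000
SD = 38.8426
CV = (38.8426/53.5000)*100 = 72.6030%

CV = 72.6030%


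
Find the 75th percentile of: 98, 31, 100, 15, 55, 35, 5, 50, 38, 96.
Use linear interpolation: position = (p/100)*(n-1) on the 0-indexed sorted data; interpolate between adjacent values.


Sorted: 5, 15, 31, 35, 38, 50, 55, 96, 98, 100
n = 10
Index = 75/100 * 9 = 6.7500
Lower = data[6] = 55, Upper = data[7] = 96
P75 = 55 + 0.7500*(41) = 85.7500

P75 = 85.7500


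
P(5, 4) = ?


P(5,4) = 5!/1!
= 120/1
= 120

P(5,4) = 120


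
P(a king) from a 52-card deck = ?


4 kings in 52 cards
P = 4/52 = 0.0769

P = 0.0769


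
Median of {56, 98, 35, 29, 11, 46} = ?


Sorted: 11, 29, 35, 46, 56, 98
n = 6 (even)
Middle values: 35 and 46
Median = (35+46)/2 = 40.5000

Median = 40.5000


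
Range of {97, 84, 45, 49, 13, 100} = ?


Max = 100, Min = 13
Range = 100 - 13 = 87

Range = 87


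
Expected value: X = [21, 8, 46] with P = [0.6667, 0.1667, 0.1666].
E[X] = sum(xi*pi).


E[X] = 21*0.6667 + 8*0.1667 + 46*0.1666
= 14.0007 + 1.3336 + 7.6636
= 22.9979

E[X] = 22.9979


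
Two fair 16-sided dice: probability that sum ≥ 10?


Total outcomes = 16×16 = 256
Favorable (sum ≥ 10): 220
P = 220/256 = 0.8594

P = 0.8594


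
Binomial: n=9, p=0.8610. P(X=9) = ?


C(9,9) = 1
p^9 = 0.260033
(1-p)^0 = 1.000000
P = 1 * 0.260033 * 1.000000 = 0.2600

P(X=9) = 0.2600


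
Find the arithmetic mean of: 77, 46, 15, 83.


Sum = 77 + 46 + 15 + 83 = 221
n = 4
Mean = 221/4 = 55.2500

Mean = 55.2500


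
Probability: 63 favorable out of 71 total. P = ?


P = 63/71 = 0.8873

P = 0.8873


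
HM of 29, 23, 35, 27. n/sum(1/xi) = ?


Sum of reciprocals = 1/29 + 1/23 + 1/35 + 1/27 = 0.143569
HM = 4/0.143569 = 27.8611

HM = 27.8611


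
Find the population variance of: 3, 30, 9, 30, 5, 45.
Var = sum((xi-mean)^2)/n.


Mean = 20.3333
Squared deviations: 300.4444, 93.4444, 128.4444, 93.4444, 235.1111, 608.4444
Sum = 1459.3333
Variance = 1459.3333/6 = 243.2222

Variance = 243.2222


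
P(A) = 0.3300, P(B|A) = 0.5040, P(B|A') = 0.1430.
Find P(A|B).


P(B) = P(B|A)*P(A) + P(B|A')*P(A')
= 0.5040*0.3300 + 0.1430*0.6700
= 0.166320 + 0.095810 = 0.262130
P(A|B) = 0.166320/0.262130 = 0.6345

P(A|B) = 0.6345


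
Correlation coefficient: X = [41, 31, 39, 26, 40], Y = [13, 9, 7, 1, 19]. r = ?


Mean X = 35.4000, Mean Y = 9.8000
SD X = 5.885576, SD Y = 6.013319
Cov = 27.280000
r = 27.280000/(5.885576*6.013319) = 0.7708

r = 0.7708


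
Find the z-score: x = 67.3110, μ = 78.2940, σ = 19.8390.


z = (67.3110 - 78.2940)/19.8390
= -10.9830/19.8390
= -0.5536

z = -0.5536


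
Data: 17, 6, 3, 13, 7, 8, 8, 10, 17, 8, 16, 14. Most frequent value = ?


Frequencies: 3:1, 6:1, 7:1, 8:3, 10:1, 13:1, 14:1, 16:1, 17:2
Max frequency = 3
Mode = 8

Mode = 8


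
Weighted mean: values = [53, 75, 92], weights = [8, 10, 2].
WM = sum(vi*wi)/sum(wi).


Numerator = 53*8 + 75*10 + 92*2 = 1358
Denominator = 8 + 10 + 2 = 20
WM = 1358/20 = 67.9000

WM = 67.9000


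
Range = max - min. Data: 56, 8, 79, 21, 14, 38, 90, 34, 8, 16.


Max = 90, Min = 8
Range = 90 - 8 = 82

Range = 82


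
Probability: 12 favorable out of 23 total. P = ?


P = 12/23 = 0.5217

P = 0.5217


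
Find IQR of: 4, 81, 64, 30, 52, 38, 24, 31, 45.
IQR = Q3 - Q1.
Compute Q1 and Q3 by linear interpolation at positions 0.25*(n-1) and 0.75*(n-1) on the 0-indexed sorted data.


Sorted: 4, 24, 30, 31, 38, 45, 52, 64, 81
Q1 (25th %ile) = 30.0000
Q3 (75th %ile) = 52.0000
IQR = 52.0000 - 30.0000 = 22.0000

IQR = 22.0000


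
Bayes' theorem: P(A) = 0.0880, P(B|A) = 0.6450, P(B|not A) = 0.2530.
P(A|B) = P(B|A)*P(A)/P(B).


P(B) = P(B|A)*P(A) + P(B|A')*P(A')
= 0.6450*0.0880 + 0.2530*0.9120
= 0.056760 + 0.230736 = 0.287496
P(A|B) = 0.056760/0.287496 = 0.1974

P(A|B) = 0.1974


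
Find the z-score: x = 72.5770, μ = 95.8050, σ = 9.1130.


z = (72.5770 - 95.8050)/9.1130
= -23.2280/9.1130
= -2.5489

z = -2.5489


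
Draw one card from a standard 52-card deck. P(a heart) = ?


13 hearts in 52 cards
P = 13/52 = 0.2500

P = 0.2500


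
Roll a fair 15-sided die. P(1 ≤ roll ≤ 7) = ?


Favorable outcomes (1 ≤ roll ≤ 7): 7
Total outcomes = 15
P = 7/15 = 0.4667

P = 0.4667


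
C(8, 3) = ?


C(8,3) = 8!/(3! × 5!)
= 40320/(6 × 120)
= 56

C(8,3) = 56


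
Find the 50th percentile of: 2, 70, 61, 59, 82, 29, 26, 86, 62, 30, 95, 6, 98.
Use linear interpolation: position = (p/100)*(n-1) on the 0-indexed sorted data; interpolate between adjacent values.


Sorted: 2, 6, 26, 29, 30, 59, 61, 62, 70, 82, 86, 95, 98
n = 13
Index = 50/100 * 12 = 6.0000
Lower = data[6] = 61, Upper = data[7] = 62
P50 = 61 + 0*(1) = 61.0000

P50 = 61.0000


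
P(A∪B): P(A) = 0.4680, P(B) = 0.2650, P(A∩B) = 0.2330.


P(A∪B) = 0.4680 + 0.2650 - 0.2330
= 0.7330 - 0.2330
= 0.5000

P(A∪B) = 0.5000


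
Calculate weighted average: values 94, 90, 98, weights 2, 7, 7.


Numerator = 94*2 + 90*7 + 98*7 = 1504
Denominator = 2 + 7 + 7 = 16
WM = 1504/16 = 94.0000

WM = 94.0000


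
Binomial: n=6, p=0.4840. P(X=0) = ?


C(6,0) = 1
p^0 = 1.000000
(1-p)^6 = 0.018875
P = 1 * 1.000000 * 0.018875 = 0.0189

P(X=0) = 0.0189


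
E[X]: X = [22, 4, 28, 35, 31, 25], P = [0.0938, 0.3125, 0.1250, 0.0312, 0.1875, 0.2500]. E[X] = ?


E[X] = 22*0.0938 + 4*0.3125 + 28*0.1250 + 35*0.0312 + 31*0.1875 + 25*0.2500
= 2.0636 + 1.2500 + 3.5000 + 1.0920 + 5.8125 + 6.2500
= 19.9681

E[X] = 19.9681


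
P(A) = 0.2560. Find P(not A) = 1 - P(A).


P(not A) = 1 - 0.2560 = 0.7440

P(not A) = 0.7440


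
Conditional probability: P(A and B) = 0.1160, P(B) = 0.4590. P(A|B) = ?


P(A|B) = 0.1160/0.4590 = 0.2527

P(A|B) = 0.2527


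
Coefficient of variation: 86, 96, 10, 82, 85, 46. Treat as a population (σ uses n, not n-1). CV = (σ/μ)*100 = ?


Mean = 67.5000
SD = 30.1095
CV = (30.1095/67.5000)*100 = 44.6067%

CV = 44.6067%


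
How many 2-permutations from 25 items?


P(25,2) = 25!/23!
= 15511210043330985984000000/25852016738884976640000
= 600

P(25,2) = 600
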